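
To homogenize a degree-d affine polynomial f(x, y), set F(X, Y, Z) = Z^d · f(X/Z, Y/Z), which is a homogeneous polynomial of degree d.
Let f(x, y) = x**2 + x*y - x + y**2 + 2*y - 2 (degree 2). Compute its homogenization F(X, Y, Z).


F(X, Y, Z) = X**2 + X*Y - X*Z + Y**2 + 2*Y*Z - 2*Z**2

deg(f) = 2.
Substitute x = X/Z, y = Y/Z into f, then multiply by Z^2.
  monomial 1·x^2·y^0 ↦ 1·X^2·Y^0·Z^0.
  monomial 1·x^1·y^1 ↦ 1·X^1·Y^1·Z^0.
  monomial -1·x^1·y^0 ↦ -1·X^1·Y^0·Z^1.
  monomial 1·x^0·y^2 ↦ 1·X^0·Y^2·Z^0.
  monomial 2·x^0·y^1 ↦ 2·X^0·Y^1·Z^1.
  monomial -2·x^0·y^0 ↦ -2·X^0·Y^0·Z^2.
Collecting: F(X, Y, Z) = X**2 + X*Y - X*Z + Y**2 + 2*Y*Z - 2*Z**2.


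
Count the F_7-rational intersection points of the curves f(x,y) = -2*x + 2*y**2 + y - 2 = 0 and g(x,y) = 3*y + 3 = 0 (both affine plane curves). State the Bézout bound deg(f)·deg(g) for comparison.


Common zeros: {(3, 6)}; count = 1; Bézout bound = 2.

deg(f) = 2, deg(g) = 1, so Bézout bound = 2.
Scan x ∈ F_7. For each x, list the y ∈ F_7 with f(x, y) ≡ 0 and those with g(x, y) ≡ 0 (mod 7); the common zeros in that column are the intersection.
  x = 0: f ≡ 0 at y ∈ ∅; g ≡ 0 at y ∈ {6}; common: ∅.
  x = 1: f ≡ 0 at y ∈ ∅; g ≡ 0 at y ∈ {6}; common: ∅.
  x = 2: f ≡ 0 at y ∈ {5}; g ≡ 0 at y ∈ {6}; common: ∅.
  x = 3: f ≡ 0 at y ∈ {4, 6}; g ≡ 0 at y ∈ {6}; common: {6}.
  x = 4: f ≡ 0 at y ∈ {1, 2}; g ≡ 0 at y ∈ {6}; common: ∅.
  x = 5: f ≡ 0 at y ∈ ∅; g ≡ 0 at y ∈ {6}; common: ∅.
  x = 6: f ≡ 0 at y ∈ {0, 3}; g ≡ 0 at y ∈ {6}; common: ∅.
Collecting: common zeros = {(3, 6)}, so the count is 1.
Comparison with the Bézout bound: 1 ≤ 2 = deg(f)·deg(g), as expected for curves with no common component (the affine F_7-count falls short of the bound because intersections may lie at infinity, over extension fields, or carry multiplicity).


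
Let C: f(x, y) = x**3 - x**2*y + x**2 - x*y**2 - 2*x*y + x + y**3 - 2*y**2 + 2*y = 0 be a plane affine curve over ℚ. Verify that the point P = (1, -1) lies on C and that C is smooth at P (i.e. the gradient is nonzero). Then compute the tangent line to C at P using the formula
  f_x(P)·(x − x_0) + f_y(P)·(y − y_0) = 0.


Tangent line at P: 9*x + 8*y - 1 = 0.

Step 1: f(1, -1) = 0, so P lies on C.
Step 2: partial derivatives
  f_x(x, y) = 3*x**2 - 2*x*y + 2*x - y**2 - 2*y + 1, f_y(x, y) = -x**2 - 2*x*y - 2*x + 3*y**2 - 4*y + 2.
  f_x(P) = 9, f_y(P) = 8 (gradient nonzero, so P is smooth).
Step 3: tangent line at P: 9·(x − 1) + 8·(y − -1) = 0.
Expanding: 9*x + 8*y - 1 = 0.


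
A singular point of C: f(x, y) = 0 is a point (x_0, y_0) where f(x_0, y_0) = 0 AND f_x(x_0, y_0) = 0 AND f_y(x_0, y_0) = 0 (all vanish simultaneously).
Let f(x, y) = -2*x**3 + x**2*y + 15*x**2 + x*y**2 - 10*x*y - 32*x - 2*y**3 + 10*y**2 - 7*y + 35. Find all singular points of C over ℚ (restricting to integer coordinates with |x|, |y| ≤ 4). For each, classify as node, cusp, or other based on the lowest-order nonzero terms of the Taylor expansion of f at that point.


Singular points: {(3, 2)}; classification: node.

Compute partial derivatives:
  f_x = -6*x**2 + 2*x*y + 30*x + y**2 - 10*y - 32.
  f_y = x**2 + 2*x*y - 10*x - 6*y**2 + 20*y - 7.
Scan x_0 ∈ {−4, ..., 4}. For each x_0, f_y(x_0, y) is a polynomial in y; find its integer roots y ∈ {−4, ..., 4}, then test f_x and f at those candidates.
  x = -4: f_y(-4, y) = -6*y**2 + 12*y + 49; no integer root y with |y| ≤ 4.
  x = -3: f_y(-3, y) = -6*y**2 + 14*y + 32; no integer root y with |y| ≤ 4.
  x = -2: f_y(-2, y) = -6*y**2 + 16*y + 17; no integer root y with |y| ≤ 4.
  x = -1: f_y(-1, y) = -6*y**2 + 18*y + 4; no integer root y with |y| ≤ 4.
  x = 0: f_y(0, y) = -6*y**2 + 20*y - 7; no integer root y with |y| ≤ 4.
  x = 1: f_y(1, y) = -6*y**2 + 22*y - 16; vanishes at y ∈ {1}. (1, 1): f_x = -15 ≠ 0.
  x = 2: f_y(2, y) = -6*y**2 + 24*y - 23; no integer root y with |y| ≤ 4.
  x = 3: f_y(3, y) = -6*y**2 + 26*y - 28; vanishes at y ∈ {2}. (3, 2): f_x = 0, f = 0 — SINGULAR.
  x = 4: f_y(4, y) = -6*y**2 + 28*y - 31; no integer root y with |y| ≤ 4.
Only singular point on the grid: (3, 2).
Classify: substitute x = 3 + u, y = 2 + v and expand: f = -2*u**3 + u**2*v - u**2 + u*v**2 - 2*v**3 + v**2.
No constant or linear terms (consistent with a singular point). Quadratic part: -u**2 + v**2. Cubic part: -2*u**3 + u**2*v + u*v**2 - 2*v**3.
The quadratic part v**2 - u**2 = (v − u)(v + u) splits into two distinct linear factors, so there are two distinct tangent lines y − 2 = ±(x − 3) — this is a node (ordinary double point).
Classification: node.


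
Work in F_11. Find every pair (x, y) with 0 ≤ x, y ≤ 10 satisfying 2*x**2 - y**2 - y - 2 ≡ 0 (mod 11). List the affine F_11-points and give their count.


Affine F_11-points: {(0, 4), (0, 6), (1, 0), (1, 10), (2, 2), (2, 8), (4, 5), (7, 5), (9, 2), (9, 8), (10, 0), (10, 10)}; count = 12.

For each of the 121 pairs (x, y) ∈ F_11², evaluate f(x, y) mod 11. Record the zeros.
  x = 0: [0↦9, 1↦7, 2↦3, 3↦8, 4↦0, 5↦1, 6↦0, 7↦8, 8↦3, 9↦7, 10↦9]  zeros at y ∈ {4, 6}
  x = 1: [0↦0, 1↦9, 2↦5, 3↦10, 4↦2, 5↦3, 6↦2, 7↦10, 8↦5, 9↦9, 10↦0]  zeros at y ∈ {0, 10}
  x = 2: [0↦6, 1↦4, 2↦0, 3↦5, 4↦8, 5↦9, 6↦8, 7↦5, 8↦0, 9↦4, 10↦6]  zeros at y ∈ {2, 8}
  x = 3: [0↦5, 1↦3, 2↦10, 3↦4, 4↦7, 5↦8, 6↦7, 7↦4, 8↦10, 9↦3, 10↦5]  zeros at y ∈ ∅
  x = 4: [0↦8, 1↦6, 2↦2, 3↦7, 4↦10, 5↦0, 6↦10, 7↦7, 8↦2, 9↦6, 10↦8]  zeros at y ∈ {5}
  x = 5: [0↦4, 1↦2, 2↦9, 3↦3, 4↦6, 5↦7, 6↦6, 7↦3, 8↦9, 9↦2, 10↦4]  zeros at y ∈ ∅
  x = 6: [0↦4, 1↦2, 2↦9, 3↦3, 4↦6, 5↦7, 6↦6, 7↦3, 8↦9, 9↦2, 10↦4]  zeros at y ∈ ∅
  x = 7: [0↦8, 1↦6, 2↦2, 3↦7, 4↦10, 5↦0, 6↦10, 7↦7, 8↦2, 9↦6, 10↦8]  zeros at y ∈ {5}
  x = 8: [0↦5, 1↦3, 2↦10, 3↦4, 4↦7, 5↦8, 6↦7, 7↦4, 8↦10, 9↦3, 10↦5]  zeros at y ∈ ∅
  x = 9: [0↦6, 1↦4, 2↦0, 3↦5, 4↦8, 5↦9, 6↦8, 7↦5, 8↦0, 9↦4, 10↦6]  zeros at y ∈ {2, 8}
  x = 10: [0↦0, 1↦9, 2↦5, 3↦10, 4↦2, 5↦3, 6↦2, 7↦10, 8↦5, 9↦9, 10↦0]  zeros at y ∈ {0, 10}
Collecting zeros: affine points = {(0, 4), (0, 6), (1, 0), (1, 10), (2, 2), (2, 8), (4, 5), (7, 5), (9, 2), (9, 8), (10, 0), (10, 10)}.
Total count |C(F_11)_aff| = 12.


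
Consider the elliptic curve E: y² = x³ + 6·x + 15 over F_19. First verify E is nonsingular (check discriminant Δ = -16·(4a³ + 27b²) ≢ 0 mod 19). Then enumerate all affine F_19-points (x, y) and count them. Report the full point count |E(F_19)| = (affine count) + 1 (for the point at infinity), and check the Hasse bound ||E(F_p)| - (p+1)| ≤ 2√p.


Affine points = {(2, 4), (2, 15), (6, 1), (6, 18), (7, 1), (7, 18), (8, 9), (8, 10), (9, 0), (10, 7), (10, 12), (11, 5), (11, 14)}; affine count = 13; |E(F_19)| = 14.

Discriminant check: Δ ∝ 4a³ + 27b² = 4·6³ + 27·15² = 4·216 + 27·225 ≡ 4 (mod 19). Nonzero ⇒ E is nonsingular.
For each x ∈ F_19, compute rhs = x³ + 6·x + 15 mod 19, then count y ∈ F_19 with y² ≡ rhs.
  x = 0: rhs = 15, matching y values: none (0 points).
  x = 1: rhs = 3, matching y values: none (0 points).
  x = 2: rhs = 16, matching y values: 4, 15 (2 points).
  x = 3: rhs = 3, matching y values: none (0 points).
  x = 4: rhs = 8, matching y values: none (0 points).
  x = 5: rhs = 18, matching y values: none (0 points).
  x = 6: rhs = 1, matching y values: 1, 18 (2 points).
  x = 7: rhs = 1, matching y values: 1, 18 (2 points).
  x = 8: rhs = 5, matching y values: 9, 10 (2 points).
  x = 9: rhs = 0, matching y values: 0 (1 points).
  x = 10: rhs = 11, matching y values: 7, 12 (2 points).
  x = 11: rhs = 6, matching y values: 5, 14 (2 points).
  x = 12: rhs = 10, matching y values: none (0 points).
  x = 13: rhs = 10, matching y values: none (0 points).
  x = 14: rhs = 12, matching y values: none (0 points).
  x = 15: rhs = 3, matching y values: none (0 points).
  x = 16: rhs = 8, matching y values: none (0 points).
  x = 17: rhs = 14, matching y values: none (0 points).
  x = 18: rhs = 8, matching y values: none (0 points).
Total affine count: 13.
Full point count |E(F_19)| = 13 + 1 = 14.
Hasse bound: |14 − (19+1)| = |-6| = 6 ≤ 2√19 ≈ 8.7178 ✓.


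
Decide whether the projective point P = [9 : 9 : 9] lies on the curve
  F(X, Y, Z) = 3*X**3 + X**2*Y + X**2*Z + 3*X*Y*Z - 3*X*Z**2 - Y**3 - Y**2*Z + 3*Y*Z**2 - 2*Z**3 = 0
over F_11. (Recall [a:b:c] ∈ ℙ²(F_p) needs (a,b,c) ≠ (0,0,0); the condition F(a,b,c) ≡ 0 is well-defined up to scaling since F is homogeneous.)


F(9,9,9) ≡ 1 (mod 11); P is NOT on the curve.

Evaluate F(9, 9, 9) term-by-term (mod 11).
  3*X**3 ↦ 3·729·1·1 = 2187
  X**2*Y ↦ 1·81·9·1 = 729
  X**2*Z ↦ 1·81·1·9 = 729
  3*X*Y*Z ↦ 3·9·9·9 = 2187
  -3*X*Z**2 ↦ -3·9·1·81 = -2187
  -Y**3 ↦ -1·1·729·1 = -729
  -Y**2*Z ↦ -1·1·81·9 = -729
  3*Y*Z**2 ↦ 3·1·9·81 = 2187
  -2*Z**3 ↦ -2·1·1·729 = -1458
Sum: F(9, 9, 9) = (2187) + (729) + (729) + (2187) + (-2187) + (-729) + (-729) + (2187) + (-1458) = 2916.
Reducing mod 11: 2916 ≡ 1 (mod 11).
Since F(a, b, c) ≡ 1 ≠ 0 (mod 11), P does NOT lie on the curve.


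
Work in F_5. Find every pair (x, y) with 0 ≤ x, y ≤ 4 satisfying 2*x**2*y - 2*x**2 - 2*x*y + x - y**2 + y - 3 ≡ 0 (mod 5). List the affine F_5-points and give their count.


Affine F_5-points: {(0, 2), (0, 4), (1, 3), (2, 1), (2, 4), (4, 2), (4, 3)}; count = 7.

For each of the 25 pairs (x, y) ∈ F_5², evaluate f(x, y) mod 5. Record the zeros.
  x = 0: [0↦2, 1↦2, 2↦0, 3↦1, 4↦0]  zeros at y ∈ {2, 4}
  x = 1: [0↦1, 1↦1, 2↦4, 3↦0, 4↦4]  zeros at y ∈ {3}
  x = 2: [0↦1, 1↦0, 2↦2, 3↦2, 4↦0]  zeros at y ∈ {1, 4}
  x = 3: [0↦2, 1↦4, 2↦4, 3↦2, 4↦3]  zeros at y ∈ ∅
  x = 4: [0↦4, 1↦3, 2↦0, 3↦0, 4↦3]  zeros at y ∈ {2, 3}
Collecting zeros: affine points = {(0, 2), (0, 4), (1, 3), (2, 1), (2, 4), (4, 2), (4, 3)}.
Total count |C(F_5)_aff| = 7.


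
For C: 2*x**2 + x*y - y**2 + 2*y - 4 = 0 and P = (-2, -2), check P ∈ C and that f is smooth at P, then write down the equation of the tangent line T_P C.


Tangent line at P: -10*x + 4*y - 12 = 0.

Step 1: f(-2, -2) = 0, so P lies on C.
Step 2: partial derivatives
  f_x(x, y) = 4*x + y, f_y(x, y) = x - 2*y + 2.
  f_x(P) = -10, f_y(P) = 4 (gradient nonzero, so P is smooth).
Step 3: tangent line at P: -10·(x − -2) + 4·(y − -2) = 0.
Expanding: -10*x + 4*y - 12 = 0.


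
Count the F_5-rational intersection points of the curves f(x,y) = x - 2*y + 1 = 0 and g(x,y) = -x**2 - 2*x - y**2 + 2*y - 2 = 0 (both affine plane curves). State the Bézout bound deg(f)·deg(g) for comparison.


Common zeros: {(0, 3)}; count = 1; Bézout bound = 2.

deg(f) = 1, deg(g) = 2, so Bézout bound = 2.
Scan x ∈ F_5. For each x, list the y ∈ F_5 with f(x, y) ≡ 0 and those with g(x, y) ≡ 0 (mod 5); the common zeros in that column are the intersection.
  x = 0: f ≡ 0 at y ∈ {3}; g ≡ 0 at y ∈ {3, 4}; common: {3}.
  x = 1: f ≡ 0 at y ∈ {1}; g ≡ 0 at y ∈ {0, 2}; common: ∅.
  x = 2: f ≡ 0 at y ∈ {4}; g ≡ 0 at y ∈ {0, 2}; common: ∅.
  x = 3: f ≡ 0 at y ∈ {2}; g ≡ 0 at y ∈ {3, 4}; common: ∅.
  x = 4: f ≡ 0 at y ∈ {0}; g ≡ 0 at y ∈ {1}; common: ∅.
Collecting: common zeros = {(0, 3)}, so the count is 1.
Comparison with the Bézout bound: 1 ≤ 2 = deg(f)·deg(g), as expected for curves with no common component (the affine F_5-count falls short of the bound because intersections may lie at infinity, over extension fields, or carry multiplicity).


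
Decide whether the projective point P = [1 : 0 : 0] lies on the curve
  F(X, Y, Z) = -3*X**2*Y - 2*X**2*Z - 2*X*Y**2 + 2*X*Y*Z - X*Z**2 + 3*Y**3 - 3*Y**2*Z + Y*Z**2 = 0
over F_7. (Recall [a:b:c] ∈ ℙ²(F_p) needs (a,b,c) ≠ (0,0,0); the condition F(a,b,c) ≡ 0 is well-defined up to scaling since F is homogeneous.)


F(1,0,0) ≡ 0 (mod 7); P is on the curve.

Evaluate F(1, 0, 0) term-by-term (mod 7).
  -3*X**2*Y ↦ -3·1·0·1 = 0
  -2*X**2*Z ↦ -2·1·1·0 = 0
  -2*X*Y**2 ↦ -2·1·0·1 = 0
  2*X*Y*Z ↦ 2·1·0·0 = 0
  -X*Z**2 ↦ -1·1·1·0 = 0
  3*Y**3 ↦ 3·1·0·1 = 0
  -3*Y**2*Z ↦ -3·1·0·0 = 0
  Y*Z**2 ↦ 1·1·0·0 = 0
Sum: F(1, 0, 0) = (0) + (0) + (0) + (0) + (0) + (0) + (0) + (0) = 0.
Reducing mod 7: 0 ≡ 0 (mod 7).
Since F(a, b, c) ≡ 0 (mod 7), P lies on the curve.


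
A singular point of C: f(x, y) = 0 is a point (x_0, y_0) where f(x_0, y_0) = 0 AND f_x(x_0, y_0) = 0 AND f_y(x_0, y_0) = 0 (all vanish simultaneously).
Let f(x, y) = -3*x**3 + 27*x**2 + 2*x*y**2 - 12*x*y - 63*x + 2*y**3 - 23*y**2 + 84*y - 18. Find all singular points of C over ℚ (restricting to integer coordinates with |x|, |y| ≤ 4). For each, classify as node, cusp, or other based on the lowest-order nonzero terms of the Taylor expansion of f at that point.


Singular points: {(3, 3)}; classification: cusp.

Compute partial derivatives:
  f_x = -9*x**2 + 54*x + 2*y**2 - 12*y - 63.
  f_y = 4*x*y - 12*x + 6*y**2 - 46*y + 84.
Scan x_0 ∈ {−4, ..., 4}. For each x_0, f_y(x_0, y) is a polynomial in y; find its integer roots y ∈ {−4, ..., 4}, then test f_x and f at those candidates.
  x = -4: f_y(-4, y) = 6*y**2 - 62*y + 132; vanishes at y ∈ {3}. (-4, 3): f_x = -441 ≠ 0.
  x = -3: f_y(-3, y) = 6*y**2 - 58*y + 120; vanishes at y ∈ {3}. (-3, 3): f_x = -324 ≠ 0.
  x = -2: f_y(-2, y) = 6*y**2 - 54*y + 108; vanishes at y ∈ {3}. (-2, 3): f_x = -225 ≠ 0.
  x = -1: f_y(-1, y) = 6*y**2 - 50*y + 96; vanishes at y ∈ {3}. (-1, 3): f_x = -144 ≠ 0.
  x = 0: f_y(0, y) = 6*y**2 - 46*y + 84; vanishes at y ∈ {3}. (0, 3): f_x = -81 ≠ 0.
  x = 1: f_y(1, y) = 6*y**2 - 42*y + 72; vanishes at y ∈ {3, 4}. (1, 3): f_x = -36 ≠ 0; (1, 4): f_x = -34 ≠ 0.
  x = 2: f_y(2, y) = 6*y**2 - 38*y + 60; vanishes at y ∈ {3}. (2, 3): f_x = -9 ≠ 0.
  x = 3: f_y(3, y) = 6*y**2 - 34*y + 48; vanishes at y ∈ {3}. (3, 3): f_x = 0, f = 0 — SINGULAR.
  x = 4: f_y(4, y) = 6*y**2 - 30*y + 36; vanishes at y ∈ {2, 3}. (4, 2): f_x = -7 ≠ 0; (4, 3): f_x = -9 ≠ 0.
Only singular point on the grid: (3, 3).
Classify: substitute x = 3 + u, y = 3 + v and expand: f = -3*u**3 + 2*u*v**2 + 2*v**3 + v**2.
No constant or linear terms (consistent with a singular point). Quadratic part: v**2. Cubic part: -3*u**3 + 2*u*v**2 + 2*v**3.
The quadratic part v**2 is a perfect square, so there is a single (double) tangent line v = 0, i.e. y = 3. Restricting the cubic part to that line (v = 0) leaves -3*u**3 ≠ 0, so f is not divisible by v and the branch is v² ≈ 3*u**3 to lowest order — this is a cusp.
Classification: cusp.


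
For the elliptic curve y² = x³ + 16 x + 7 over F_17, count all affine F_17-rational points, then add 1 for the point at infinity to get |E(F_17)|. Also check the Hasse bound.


Affine points = {(2, 8), (2, 9), (4, 4), (4, 13), (5, 5), (5, 12), (6, 8), (6, 9), (8, 1), (8, 16), (9, 8), (9, 9), (11, 1), (11, 16), (13, 7), (13, 10), (14, 0), (15, 1), (15, 16)}; affine count = 19; |E(F_17)| = 20.

Discriminant check: Δ ∝ 4a³ + 27b² = 4·16³ + 27·7² = 4·4096 + 27·49 ≡ 10 (mod 17). Nonzero ⇒ E is nonsingular.
For each x ∈ F_17, compute rhs = x³ + 16·x + 7 mod 17, then count y ∈ F_17 with y² ≡ rhs.
  x = 0: rhs = 7, matching y values: none (0 points).
  x = 1: rhs = 7, matching y values: none (0 points).
  x = 2: rhs = 13, matching y values: 8, 9 (2 points).
  x = 3: rhs = 14, matching y values: none (0 points).
  x = 4: rhs = 16, matching y values: 4, 13 (2 points).
  x = 5: rhs = 8, matching y values: 5, 12 (2 points).
  x = 6: rhs = 13, matching y values: 8, 9 (2 points).
  x = 7: rhs = 3, matching y values: none (0 points).
  x = 8: rhs = 1, matching y values: 1, 16 (2 points).
  x = 9: rhs = 13, matching y values: 8, 9 (2 points).
  x = 10: rhs = 11, matching y values: none (0 points).
  x = 11: rhs = 1, matching y values: 1, 16 (2 points).
  x = 12: rhs = 6, matching y values: none (0 points).
  x = 13: rhs = 15, matching y values: 7, 10 (2 points).
  x = 14: rhs = 0, matching y values: 0 (1 points).
  x = 15: rhs = 1, matching y values: 1, 16 (2 points).
  x = 16: rhs = 7, matching y values: none (0 points).
Total affine count: 19.
Full point count |E(F_17)| = 19 + 1 = 20.
Hasse bound: |20 − (17+1)| = |2| = 2 ≤ 2√17 ≈ 8.2462 ✓.


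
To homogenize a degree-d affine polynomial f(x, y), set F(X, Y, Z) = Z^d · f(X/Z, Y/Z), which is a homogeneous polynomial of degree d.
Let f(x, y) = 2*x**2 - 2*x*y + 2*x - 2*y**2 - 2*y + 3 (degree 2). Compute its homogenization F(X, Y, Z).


F(X, Y, Z) = 2*X**2 - 2*X*Y + 2*X*Z - 2*Y**2 - 2*Y*Z + 3*Z**2

deg(f) = 2.
Substitute x = X/Z, y = Y/Z into f, then multiply by Z^2.
  monomial 2·x^2·y^0 ↦ 2·X^2·Y^0·Z^0.
  monomial -2·x^1·y^1 ↦ -2·X^1·Y^1·Z^0.
  monomial 2·x^1·y^0 ↦ 2·X^1·Y^0·Z^1.
  monomial -2·x^0·y^2 ↦ -2·X^0·Y^2·Z^0.
  monomial -2·x^0·y^1 ↦ -2·X^0·Y^1·Z^1.
  monomial 3·x^0·y^0 ↦ 3·X^0·Y^0·Z^2.
Collecting: F(X, Y, Z) = 2*X**2 - 2*X*Y + 2*X*Z - 2*Y**2 - 2*Y*Z + 3*Z**2.


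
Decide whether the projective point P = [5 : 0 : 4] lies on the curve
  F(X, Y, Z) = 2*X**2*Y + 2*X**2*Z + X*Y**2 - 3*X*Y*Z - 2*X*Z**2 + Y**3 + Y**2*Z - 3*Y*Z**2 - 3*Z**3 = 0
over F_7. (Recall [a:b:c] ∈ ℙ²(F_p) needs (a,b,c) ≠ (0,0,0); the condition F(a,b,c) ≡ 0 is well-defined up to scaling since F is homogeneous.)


F(5,0,4) ≡ 2 (mod 7); P is NOT on the curve.

Evaluate F(5, 0, 4) term-by-term (mod 7).
  2*X**2*Y ↦ 2·25·0·1 = 0
  2*X**2*Z ↦ 2·25·1·4 = 200
  X*Y**2 ↦ 1·5·0·1 = 0
  -3*X*Y*Z ↦ -3·5·0·4 = 0
  -2*X*Z**2 ↦ -2·5·1·16 = -160
  Y**3 ↦ 1·1·0·1 = 0
  Y**2*Z ↦ 1·1·0·4 = 0
  -3*Y*Z**2 ↦ -3·1·0·16 = 0
  -3*Z**3 ↦ -3·1·1·64 = -192
Sum: F(5, 0, 4) = (0) + (200) + (0) + (0) + (-160) + (0) + (0) + (0) + (-192) = -152.
Reducing mod 7: -152 ≡ 2 (mod 7).
Since F(a, b, c) ≡ 2 ≠ 0 (mod 7), P does NOT lie on the curve.


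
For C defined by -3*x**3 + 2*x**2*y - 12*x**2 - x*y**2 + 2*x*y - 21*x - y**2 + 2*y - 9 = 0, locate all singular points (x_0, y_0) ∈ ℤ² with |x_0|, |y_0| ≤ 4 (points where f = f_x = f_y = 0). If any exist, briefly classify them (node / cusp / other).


Singular points: {(-2, -3)}; classification: cusp.

Compute partial derivatives:
  f_x = -9*x**2 + 4*x*y - 24*x - y**2 + 2*y - 21.
  f_y = 2*x**2 - 2*x*y + 2*x - 2*y + 2.
Scan x_0 ∈ {−4, ..., 4}. For each x_0, f_y(x_0, y) is a polynomial in y; find its integer roots y ∈ {−4, ..., 4}, then test f_x and f at those candidates.
  x = -4: f_y(-4, y) = 6*y + 26; no integer root y with |y| ≤ 4.
  x = -3: f_y(-3, y) = 4*y + 14; no integer root y with |y| ≤ 4.
  x = -2: f_y(-2, y) = 2*y + 6; vanishes at y ∈ {-3}. (-2, -3): f_x = 0, f = 0 — SINGULAR.
  x = -1: f_y(-1, y) = 2; no integer root y with |y| ≤ 4.
  x = 0: f_y(0, y) = 2 - 2*y; vanishes at y ∈ {1}. (0, 1): f_x = -20 ≠ 0.
  x = 1: f_y(1, y) = 6 - 4*y; no integer root y with |y| ≤ 4.
  x = 2: f_y(2, y) = 14 - 6*y; no integer root y with |y| ≤ 4.
  x = 3: f_y(3, y) = 26 - 8*y; no integer root y with |y| ≤ 4.
  x = 4: f_y(4, y) = 42 - 10*y; no integer root y with |y| ≤ 4.
Only singular point on the grid: (-2, -3).
Classify: substitute x = -2 + u, y = -3 + v and expand: f = -3*u**3 + 2*u**2*v - u*v**2 + v**2.
No constant or linear terms (consistent with a singular point). Quadratic part: v**2. Cubic part: -3*u**3 + 2*u**2*v - u*v**2.
The quadratic part v**2 is a perfect square, so there is a single (double) tangent line v = 0, i.e. y = -3. Restricting the cubic part to that line (v = 0) leaves -3*u**3 ≠ 0, so f is not divisible by v and the branch is v² ≈ 3*u**3 to lowest order — this is a cusp.
Classification: cusp.


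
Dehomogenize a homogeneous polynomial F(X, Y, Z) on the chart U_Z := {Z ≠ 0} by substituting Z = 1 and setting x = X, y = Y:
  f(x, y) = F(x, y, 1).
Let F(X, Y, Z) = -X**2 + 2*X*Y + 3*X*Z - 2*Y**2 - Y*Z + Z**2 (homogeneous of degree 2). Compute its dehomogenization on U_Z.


f(x, y) = -x**2 + 2*x*y + 3*x - 2*y**2 - y + 1

On U_Z we set Z = 1. Each monomial c·X^i·Y^j·Z^k in F becomes c·x^i·y^j·1^k = c·x^i·y^j.
Substituting Z = 1: F(X, Y, 1) = -x**2 + 2*x*y + 3*x - 2*y**2 - y + 1.
Note: deg(f) ≤ deg(F) = 2; strict inequality happens when F is divisible by Z (lost terms).


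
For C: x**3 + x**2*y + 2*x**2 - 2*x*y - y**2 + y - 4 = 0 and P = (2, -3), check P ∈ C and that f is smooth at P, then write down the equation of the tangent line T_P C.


Tangent line at P: 14*x + 7*y - 7 = 0.

Step 1: f(2, -3) = 0, so P lies on C.
Step 2: partial derivatives
  f_x(x, y) = 3*x**2 + 2*x*y + 4*x - 2*y, f_y(x, y) = x**2 - 2*x - 2*y + 1.
  f_x(P) = 14, f_y(P) = 7 (gradient nonzero, so P is smooth).
Step 3: tangent line at P: 14·(x − 2) + 7·(y − -3) = 0.
Expanding: 14*x + 7*y - 7 = 0.


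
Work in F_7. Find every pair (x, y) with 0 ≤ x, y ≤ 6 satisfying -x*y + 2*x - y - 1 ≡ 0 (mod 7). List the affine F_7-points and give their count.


Affine F_7-points: {(0, 6), (1, 4), (2, 1), (3, 3), (4, 0), (5, 5)}; count = 6.

For each of the 49 pairs (x, y) ∈ F_7², evaluate f(x, y) mod 7. Record the zeros.
  x = 0: [0↦6, 1↦5, 2↦4, 3↦3, 4↦2, 5↦1, 6↦0]  zeros at y ∈ {6}
  x = 1: [0↦1, 1↦6, 2↦4, 3↦2, 4↦0, 5↦5, 6↦3]  zeros at y ∈ {4}
  x = 2: [0↦3, 1↦0, 2↦4, 3↦1, 4↦5, 5↦2, 6↦6]  zeros at y ∈ {1}
  x = 3: [0↦5, 1↦1, 2↦4, 3↦0, 4↦3, 5↦6, 6↦2]  zeros at y ∈ {3}
  x = 4: [0↦0, 1↦2, 2↦4, 3↦6, 4↦1, 5↦3, 6↦5]  zeros at y ∈ {0}
  x = 5: [0↦2, 1↦3, 2↦4, 3↦5, 4↦6, 5↦0, 6↦1]  zeros at y ∈ {5}
  x = 6: [0↦4, 1↦4, 2↦4, 3↦4, 4↦4, 5↦4, 6↦4]  zeros at y ∈ ∅
Collecting zeros: affine points = {(0, 6), (1, 4), (2, 1), (3, 3), (4, 0), (5, 5)}.
Total count |C(F_7)_aff| = 6.


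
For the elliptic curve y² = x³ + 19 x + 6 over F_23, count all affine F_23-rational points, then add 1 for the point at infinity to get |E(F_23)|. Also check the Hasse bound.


Affine points = {(0, 11), (0, 12), (1, 7), (1, 16), (2, 11), (2, 12), (4, 10), (4, 13), (8, 7), (8, 16), (9, 3), (9, 20), (10, 0), (13, 9), (13, 14), (14, 7), (14, 16), (15, 3), (15, 20), (16, 6), (16, 17), (18, 4), (18, 19), (19, 2), (19, 21), (21, 11), (21, 12), (22, 3), (22, 20)}; affine count = 29; |E(F_23)| = 30.

Discriminant check: Δ ∝ 4a³ + 27b² = 4·19³ + 27·6² = 4·6859 + 27·36 ≡ 3 (mod 23). Nonzero ⇒ E is nonsingular.
For each x ∈ F_23, compute rhs = x³ + 19·x + 6 mod 23, then count y ∈ F_23 with y² ≡ rhs.
  x = 0: rhs = 6, matching y values: 11, 12 (2 points).
  x = 1: rhs = 3, matching y values: 7, 16 (2 points).
  x = 2: rhs = 6, matching y values: 11, 12 (2 points).
  x = 3: rhs = 21, matching y values: none (0 points).
  x = 4: rhs = 8, matching y values: 10, 13 (2 points).
  x = 5: rhs = 19, matching y values: none (0 points).
  x = 6: rhs = 14, matching y values: none (0 points).
  x = 7: rhs = 22, matching y values: none (0 points).
  x = 8: rhs = 3, matching y values: 7, 16 (2 points).
  x = 9: rhs = 9, matching y values: 3, 20 (2 points).
  x = 10: rhs = 0, matching y values: 0 (1 points).
  x = 11: rhs = 5, matching y values: none (0 points).
  x = 12: rhs = 7, matching y values: none (0 points).
  x = 13: rhs = 12, matching y values: 9, 14 (2 points).
  x = 14: rhs = 3, matching y values: 7, 16 (2 points).
  x = 15: rhs = 9, matching y values: 3, 20 (2 points).
  x = 16: rhs = 13, matching y values: 6, 17 (2 points).
  x = 17: rhs = 21, matching y values: none (0 points).
  x = 18: rhs = 16, matching y values: 4, 19 (2 points).
  x = 19: rhs = 4, matching y values: 2, 21 (2 points).
  x = 20: rhs = 14, matching y values: none (0 points).
  x = 21: rhs = 6, matching y values: 11, 12 (2 points).
  x = 22: rhs = 9, matching y values: 3, 20 (2 points).
Total affine count: 29.
Full point count |E(F_23)| = 29 + 1 = 30.
Hasse bound: |30 − (23+1)| = |6| = 6 ≤ 2√23 ≈ 9.5917 ✓.


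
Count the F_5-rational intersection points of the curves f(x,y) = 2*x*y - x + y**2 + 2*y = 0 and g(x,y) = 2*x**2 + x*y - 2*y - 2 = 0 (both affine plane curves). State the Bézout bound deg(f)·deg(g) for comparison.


Common zeros: {(3, 4)}; count = 1; Bézout bound = 4.

deg(f) = 2, deg(g) = 2, so Bézout bound = 4.
Scan x ∈ F_5. For each x, list the y ∈ F_5 with f(x, y) ≡ 0 and those with g(x, y) ≡ 0 (mod 5); the common zeros in that column are the intersection.
  x = 0: f ≡ 0 at y ∈ {0, 3}; g ≡ 0 at y ∈ {4}; common: ∅.
  x = 1: f ≡ 0 at y ∈ {3}; g ≡ 0 at y ∈ {0}; common: ∅.
  x = 2: f ≡ 0 at y ∈ {1, 3}; g ≡ 0 at y ∈ ∅; common: ∅.
  x = 3: f ≡ 0 at y ∈ {3, 4}; g ≡ 0 at y ∈ {4}; common: {4}.
  x = 4: f ≡ 0 at y ∈ {2, 3}; g ≡ 0 at y ∈ {0}; common: ∅.
Collecting: common zeros = {(3, 4)}, so the count is 1.
Comparison with the Bézout bound: 1 ≤ 4 = deg(f)·deg(g), as expected for curves with no common component (the affine F_5-count falls short of the bound because intersections may lie at infinity, over extension fields, or carry multiplicity).


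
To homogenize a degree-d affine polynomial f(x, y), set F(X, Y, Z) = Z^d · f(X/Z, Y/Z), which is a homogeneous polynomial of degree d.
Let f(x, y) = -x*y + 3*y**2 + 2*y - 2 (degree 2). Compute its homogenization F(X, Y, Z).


F(X, Y, Z) = -X*Y + 3*Y**2 + 2*Y*Z - 2*Z**2

deg(f) = 2.
Substitute x = X/Z, y = Y/Z into f, then multiply by Z^2.
  monomial -1·x^1·y^1 ↦ -1·X^1·Y^1·Z^0.
  monomial 3·x^0·y^2 ↦ 3·X^0·Y^2·Z^0.
  monomial 2·x^0·y^1 ↦ 2·X^0·Y^1·Z^1.
  monomial -2·x^0·y^0 ↦ -2·X^0·Y^0·Z^2.
Collecting: F(X, Y, Z) = -X*Y + 3*Y**2 + 2*Y*Z - 2*Z**2.


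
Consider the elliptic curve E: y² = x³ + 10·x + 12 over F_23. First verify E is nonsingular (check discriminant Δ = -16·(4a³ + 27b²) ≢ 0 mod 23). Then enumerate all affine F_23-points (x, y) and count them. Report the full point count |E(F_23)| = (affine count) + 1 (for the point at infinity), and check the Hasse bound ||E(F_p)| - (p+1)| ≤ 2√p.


Affine points = {(0, 9), (0, 14), (1, 0), (3, 0), (4, 1), (4, 22), (5, 7), (5, 16), (6, 9), (6, 14), (8, 11), (8, 12), (9, 7), (9, 16), (10, 10), (10, 13), (11, 2), (11, 21), (13, 4), (13, 19), (15, 8), (15, 15), (16, 6), (16, 17), (17, 9), (17, 14), (19, 0), (20, 1), (20, 22), (22, 1), (22, 22)}; affine count = 31; |E(F_23)| = 32.

Discriminant check: Δ ∝ 4a³ + 27b² = 4·10³ + 27·12² = 4·1000 + 27·144 ≡ 22 (mod 23). Nonzero ⇒ E is nonsingular.
For each x ∈ F_23, compute rhs = x³ + 10·x + 12 mod 23, then count y ∈ F_23 with y² ≡ rhs.
  x = 0: rhs = 12, matching y values: 9, 14 (2 points).
  x = 1: rhs = 0, matching y values: 0 (1 points).
  x = 2: rhs = 17, matching y values: none (0 points).
  x = 3: rhs = 0, matching y values: 0 (1 points).
  x = 4: rhs = 1, matching y values: 1, 22 (2 points).
  x = 5: rhs = 3, matching y values: 7, 16 (2 points).
  x = 6: rhs = 12, matching y values: 9, 14 (2 points).
  x = 7: rhs = 11, matching y values: none (0 points).
  x = 8: rhs = 6, matching y values: 11, 12 (2 points).
  x = 9: rhs = 3, matching y values: 7, 16 (2 points).
  x = 10: rhs = 8, matching y values: 10, 13 (2 points).
  x = 11: rhs = 4, matching y values: 2, 21 (2 points).
  x = 12: rhs = 20, matching y values: none (0 points).
  x = 13: rhs = 16, matching y values: 4, 19 (2 points).
  x = 14: rhs = 21, matching y values: none (0 points).
  x = 15: rhs = 18, matching y values: 8, 15 (2 points).
  x = 16: rhs = 13, matching y values: 6, 17 (2 points).
  x = 17: rhs = 12, matching y values: 9, 14 (2 points).
  x = 18: rhs = 21, matching y values: none (0 points).
  x = 19: rhs = 0, matching y values: 0 (1 points).
  x = 20: rhs = 1, matching y values: 1, 22 (2 points).
  x = 21: rhs = 7, matching y values: none (0 points).
  x = 22: rhs = 1, matching y values: 1, 22 (2 points).
Total affine count: 31.
Full point count |E(F_23)| = 31 + 1 = 32.
Hasse bound: |32 − (23+1)| = |8| = 8 ≤ 2√23 ≈ 9.5917 ✓.


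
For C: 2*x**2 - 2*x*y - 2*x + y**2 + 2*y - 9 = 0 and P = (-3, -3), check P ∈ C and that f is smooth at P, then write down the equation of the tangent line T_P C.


Tangent line at P: -8*x + 2*y - 18 = 0.

Step 1: f(-3, -3) = 0, so P lies on C.
Step 2: partial derivatives
  f_x(x, y) = 4*x - 2*y - 2, f_y(x, y) = -2*x + 2*y + 2.
  f_x(P) = -8, f_y(P) = 2 (gradient nonzero, so P is smooth).
Step 3: tangent line at P: -8·(x − -3) + 2·(y − -3) = 0.
Expanding: -8*x + 2*y - 18 = 0.


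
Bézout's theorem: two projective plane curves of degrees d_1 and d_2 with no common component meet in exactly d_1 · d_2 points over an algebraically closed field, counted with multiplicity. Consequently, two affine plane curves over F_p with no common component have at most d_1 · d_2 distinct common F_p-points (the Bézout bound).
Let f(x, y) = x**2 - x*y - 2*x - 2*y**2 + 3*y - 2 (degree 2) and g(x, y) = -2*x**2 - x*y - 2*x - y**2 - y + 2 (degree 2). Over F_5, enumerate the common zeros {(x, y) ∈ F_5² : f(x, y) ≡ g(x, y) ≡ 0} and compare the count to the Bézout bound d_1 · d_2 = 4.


Common zeros: ∅; count = 0; Bézout bound = 4.

deg(f) = 2, deg(g) = 2, so Bézout bound = 4.
Scan x ∈ F_5. For each x, list the y ∈ F_5 with f(x, y) ≡ 0 and those with g(x, y) ≡ 0 (mod 5); the common zeros in that column are the intersection.
  x = 0: f ≡ 0 at y ∈ ∅; g ≡ 0 at y ∈ {1, 3}; common: ∅.
  x = 1: f ≡ 0 at y ∈ {3}; g ≡ 0 at y ∈ {1, 2}; common: ∅.
  x = 2: f ≡ 0 at y ∈ {4}; g ≡ 0 at y ∈ {0, 2}; common: ∅.
  x = 3: f ≡ 0 at y ∈ ∅; g ≡ 0 at y ∈ ∅; common: ∅.
  x = 4: f ≡ 0 at y ∈ {3, 4}; g ≡ 0 at y ∈ ∅; common: ∅.
Collecting: common zeros = ∅, so the count is 0.
Comparison with the Bézout bound: 0 ≤ 4 = deg(f)·deg(g), as expected for curves with no common component (the affine F_5-count falls short of the bound because intersections may lie at infinity, over extension fields, or carry multiplicity).


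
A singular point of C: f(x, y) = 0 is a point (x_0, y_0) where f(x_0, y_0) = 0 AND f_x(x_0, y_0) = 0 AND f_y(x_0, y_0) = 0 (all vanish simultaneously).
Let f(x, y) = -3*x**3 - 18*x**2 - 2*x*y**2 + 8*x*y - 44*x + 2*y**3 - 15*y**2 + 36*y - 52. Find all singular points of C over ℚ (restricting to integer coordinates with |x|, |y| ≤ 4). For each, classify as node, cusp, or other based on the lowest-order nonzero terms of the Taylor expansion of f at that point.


Singular points: {(-2, 2)}; classification: cusp.

Compute partial derivatives:
  f_x = -9*x**2 - 36*x - 2*y**2 + 8*y - 44.
  f_y = -4*x*y + 8*x + 6*y**2 - 30*y + 36.
Scan x_0 ∈ {−4, ..., 4}. For each x_0, f_y(x_0, y) is a polynomial in y; find its integer roots y ∈ {−4, ..., 4}, then test f_x and f at those candidates.
  x = -4: f_y(-4, y) = 6*y**2 - 14*y + 4; vanishes at y ∈ {2}. (-4, 2): f_x = -36 ≠ 0.
  x = -3: f_y(-3, y) = 6*y**2 - 18*y + 12; vanishes at y ∈ {1, 2}. (-3, 1): f_x = -11 ≠ 0; (-3, 2): f_x = -9 ≠ 0.
  x = -2: f_y(-2, y) = 6*y**2 - 22*y + 20; vanishes at y ∈ {2}. (-2, 2): f_x = 0, f = 0 — SINGULAR.
  x = -1: f_y(-1, y) = 6*y**2 - 26*y + 28; vanishes at y ∈ {2}. (-1, 2): f_x = -9 ≠ 0.
  x = 0: f_y(0, y) = 6*y**2 - 30*y + 36; vanishes at y ∈ {2, 3}. (0, 2): f_x = -36 ≠ 0; (0, 3): f_x = -38 ≠ 0.
  x = 1: f_y(1, y) = 6*y**2 - 34*y + 44; vanishes at y ∈ {2}. (1, 2): f_x = -81 ≠ 0.
  x = 2: f_y(2, y) = 6*y**2 - 38*y + 52; vanishes at y ∈ {2}. (2, 2): f_x = -144 ≠ 0.
  x = 3: f_y(3, y) = 6*y**2 - 42*y + 60; vanishes at y ∈ {2}. (3, 2): f_x = -225 ≠ 0.
  x = 4: f_y(4, y) = 6*y**2 - 46*y + 68; vanishes at y ∈ {2}. (4, 2): f_x = -324 ≠ 0.
Only singular point on the grid: (-2, 2).
Classify: substitute x = -2 + u, y = 2 + v and expand: f = -3*u**3 - 2*u*v**2 + 2*v**3 + v**2.
No constant or linear terms (consistent with a singular point). Quadratic part: v**2. Cubic part: -3*u**3 - 2*u*v**2 + 2*v**3.
The quadratic part v**2 is a perfect square, so there is a single (double) tangent line v = 0, i.e. y = 2. Restricting the cubic part to that line (v = 0) leaves -3*u**3 ≠ 0, so f is not divisible by v and the branch is v² ≈ 3*u**3 to lowest order — this is a cusp.
Classification: cusp.


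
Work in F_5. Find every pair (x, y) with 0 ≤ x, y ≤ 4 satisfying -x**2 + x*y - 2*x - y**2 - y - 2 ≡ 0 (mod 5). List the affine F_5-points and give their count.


Affine F_5-points: {(1, 0), (2, 0), (2, 1), (3, 3), (3, 4), (4, 4)}; count = 6.

For each of the 25 pairs (x, y) ∈ F_5², evaluate f(x, y) mod 5. Record the zeros.
  x = 0: [0↦3, 1↦1, 2↦2, 3↦1, 4↦3]  zeros at y ∈ ∅
  x = 1: [0↦0, 1↦4, 2↦1, 3↦1, 4↦4]  zeros at y ∈ {0}
  x = 2: [0↦0, 1↦0, 2↦3, 3↦4, 4↦3]  zeros at y ∈ {0, 1}
  x = 3: [0↦3, 1↦4, 2↦3, 3↦0, 4↦0]  zeros at y ∈ {3, 4}
  x = 4: [0↦4, 1↦1, 2↦1, 3↦4, 4↦0]  zeros at y ∈ {4}
Collecting zeros: affine points = {(1, 0), (2, 0), (2, 1), (3, 3), (3, 4), (4, 4)}.
Total count |C(F_5)_aff| = 6.


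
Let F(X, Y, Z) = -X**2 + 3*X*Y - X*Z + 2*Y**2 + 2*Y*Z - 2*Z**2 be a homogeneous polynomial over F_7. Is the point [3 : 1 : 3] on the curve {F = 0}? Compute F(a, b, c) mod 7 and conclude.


F(3,1,3) ≡ 2 (mod 7); P is NOT on the curve.

Evaluate F(3, 1, 3) term-by-term (mod 7).
  -X**2 ↦ -1·9·1·1 = -9
  3*X*Y ↦ 3·3·1·1 = 9
  -X*Z ↦ -1·3·1·3 = -9
  2*Y**2 ↦ 2·1·1·1 = 2
  2*Y*Z ↦ 2·1·1·3 = 6
  -2*Z**2 ↦ -2·1·1·9 = -18
Sum: F(3, 1, 3) = (-9) + (9) + (-9) + (2) + (6) + (-18) = -19.
Reducing mod 7: -19 ≡ 2 (mod 7).
Since F(a, b, c) ≡ 2 ≠ 0 (mod 7), P does NOT lie on the curve.


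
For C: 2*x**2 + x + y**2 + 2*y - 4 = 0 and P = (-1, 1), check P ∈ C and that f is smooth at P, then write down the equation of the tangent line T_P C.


Tangent line at P: -3*x + 4*y - 7 = 0.

Step 1: f(-1, 1) = 0, so P lies on C.
Step 2: partial derivatives
  f_x(x, y) = 4*x + 1, f_y(x, y) = 2*y + 2.
  f_x(P) = -3, f_y(P) = 4 (gradient nonzero, so P is smooth).
Step 3: tangent line at P: -3·(x − -1) + 4·(y − 1) = 0.
Expanding: -3*x + 4*y - 7 = 0.


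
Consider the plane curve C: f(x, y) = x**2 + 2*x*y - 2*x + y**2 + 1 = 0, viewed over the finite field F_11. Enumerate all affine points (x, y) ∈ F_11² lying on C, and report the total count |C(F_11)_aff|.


Affine F_11-points: {(1, 0), (1, 9), (2, 3), (2, 4), (3, 1), (3, 4), (5, 3), (5, 9), (6, 5), (8, 1), (8, 5)}; count = 11.

For each of the 121 pairs (x, y) ∈ F_11², evaluate f(x, y) mod 11. Record the zeros.
  x = 0: [0↦1, 1↦2, 2↦5, 3↦10, 4↦6, 5↦4, 6↦4, 7↦6, 8↦10, 9↦5, 10↦2]  zeros at y ∈ ∅
  x = 1: [0↦0, 1↦3, 2↦8, 3↦4, 4↦2, 5↦2, 6↦4, 7↦8, 8↦3, 9↦0, 10↦10]  zeros at y ∈ {0, 9}
  x = 2: [0↦1, 1↦6, 2↦2, 3↦0, 4↦0, 5↦2, 6↦6, 7↦1, 8↦9, 9↦8, 10↦9]  zeros at y ∈ {3, 4}
  x = 3: [0↦4, 1↦0, 2↦9, 3↦9, 4↦0, 5↦4, 6↦10, 7↦7, 8↦6, 9↦7, 10↦10]  zeros at y ∈ {1, 4}
  x = 4: [0↦9, 1↦7, 2↦7, 3↦9, 4↦2, 5↦8, 6↦5, 7↦4, 8↦5, 9↦8, 10↦2]  zeros at y ∈ ∅
  x = 5: [0↦5, 1↦5, 2↦7, 3↦0, 4↦6, 5↦3, 6↦2, 7↦3, 8↦6, 9↦0, 10↦7]  zeros at y ∈ {3, 9}
  x = 6: [0↦3, 1↦5, 2↦9, 3↦4, 4↦1, 5↦0, 6↦1, 7↦4, 8↦9, 9↦5, 10↦3]  zeros at y ∈ {5}
  x = 7: [0↦3, 1↦7, 2↦2, 3↦10, 4↦9, 5↦10, 6↦2, 7↦7, 8↦3, 9↦1, 10↦1]  zeros at y ∈ ∅
  x = 8: [0↦5, 1↦0, 2↦8, 3↦7, 4↦8, 5↦0, 6↦5, 7↦1, 8↦10, 9↦10, 10↦1]  zeros at y ∈ {1, 5}
  x = 9: [0↦9, 1↦6, 2↦5, 3↦6, 4↦9, 5↦3, 6↦10, 7↦8, 8↦8, 9↦10, 10↦3]  zeros at y ∈ ∅
  x = 10: [0↦4, 1↦3, 2↦4, 3↦7, 4↦1, 5↦8, 6↦6, 7↦6, 8↦8, 9↦1, 10↦7]  zeros at y ∈ ∅
Collecting zeros: affine points = {(1, 0), (1, 9), (2, 3), (2, 4), (3, 1), (3, 4), (5, 3), (5, 9), (6, 5), (8, 1), (8, 5)}.
Total count |C(F_11)_aff| = 11.


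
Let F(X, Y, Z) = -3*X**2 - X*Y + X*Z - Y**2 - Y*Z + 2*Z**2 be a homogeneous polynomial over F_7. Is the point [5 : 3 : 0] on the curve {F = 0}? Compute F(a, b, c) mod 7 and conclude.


F(5,3,0) ≡ 6 (mod 7); P is NOT on the curve.

Evaluate F(5, 3, 0) term-by-term (mod 7).
  -3*X**2 ↦ -3·25·1·1 = -75
  -X*Y ↦ -1·5·3·1 = -15
  X*Z ↦ 1·5·1·0 = 0
  -Y**2 ↦ -1·1·9·1 = -9
  -Y*Z ↦ -1·1·3·0 = 0
  2*Z**2 ↦ 2·1·1·0 = 0
Sum: F(5, 3, 0) = (-75) + (-15) + (0) + (-9) + (0) + (0) = -99.
Reducing mod 7: -99 ≡ 6 (mod 7).
Since F(a, b, c) ≡ 6 ≠ 0 (mod 7), P does NOT lie on the curve.


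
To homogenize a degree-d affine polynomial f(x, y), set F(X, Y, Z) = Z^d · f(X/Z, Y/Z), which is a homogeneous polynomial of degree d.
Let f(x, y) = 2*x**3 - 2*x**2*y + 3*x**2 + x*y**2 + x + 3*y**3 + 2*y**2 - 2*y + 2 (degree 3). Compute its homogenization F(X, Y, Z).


F(X, Y, Z) = 2*X**3 - 2*X**2*Y + 3*X**2*Z + X*Y**2 + X*Z**2 + 3*Y**3 + 2*Y**2*Z - 2*Y*Z**2 + 2*Z**3

deg(f) = 3.
Substitute x = X/Z, y = Y/Z into f, then multiply by Z^3.
  monomial 2·x^3·y^0 ↦ 2·X^3·Y^0·Z^0.
  monomial -2·x^2·y^1 ↦ -2·X^2·Y^1·Z^0.
  monomial 3·x^2·y^0 ↦ 3·X^2·Y^0·Z^1.
  monomial 1·x^1·y^2 ↦ 1·X^1·Y^2·Z^0.
  monomial 1·x^1·y^0 ↦ 1·X^1·Y^0·Z^2.
  monomial 3·x^0·y^3 ↦ 3·X^0·Y^3·Z^0.
  monomial 2·x^0·y^2 ↦ 2·X^0·Y^2·Z^1.
  monomial -2·x^0·y^1 ↦ -2·X^0·Y^1·Z^2.
  monomial 2·x^0·y^0 ↦ 2·X^0·Y^0·Z^3.
Collecting: F(X, Y, Z) = 2*X**3 - 2*X**2*Y + 3*X**2*Z + X*Y**2 + X*Z**2 + 3*Y**3 + 2*Y**2*Z - 2*Y*Z**2 + 2*Z**3.


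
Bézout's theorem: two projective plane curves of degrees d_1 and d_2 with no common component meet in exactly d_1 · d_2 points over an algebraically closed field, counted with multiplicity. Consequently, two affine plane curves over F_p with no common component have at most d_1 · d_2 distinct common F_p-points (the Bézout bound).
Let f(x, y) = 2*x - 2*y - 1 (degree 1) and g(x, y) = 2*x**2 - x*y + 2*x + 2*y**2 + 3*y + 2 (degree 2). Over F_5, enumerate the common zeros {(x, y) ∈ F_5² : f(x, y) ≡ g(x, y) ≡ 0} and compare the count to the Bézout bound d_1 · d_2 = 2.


Common zeros: {(1, 3), (2, 4)}; count = 2; Bézout bound = 2.

deg(f) = 1, deg(g) = 2, so Bézout bound = 2.
Scan x ∈ F_5. For each x, list the y ∈ F_5 with f(x, y) ≡ 0 and those with g(x, y) ≡ 0 (mod 5); the common zeros in that column are the intersection.
  x = 0: f ≡ 0 at y ∈ {2}; g ≡ 0 at y ∈ ∅; common: ∅.
  x = 1: f ≡ 0 at y ∈ {3}; g ≡ 0 at y ∈ {1, 3}; common: {3}.
  x = 2: f ≡ 0 at y ∈ {4}; g ≡ 0 at y ∈ {3, 4}; common: {4}.
  x = 3: f ≡ 0 at y ∈ {0}; g ≡ 0 at y ∈ ∅; common: ∅.
  x = 4: f ≡ 0 at y ∈ {1}; g ≡ 0 at y ∈ {4}; common: ∅.
Collecting: common zeros = {(1, 3), (2, 4)}, so the count is 2.
Comparison with the Bézout bound: 2 ≤ 2 = deg(f)·deg(g), as expected for curves with no common component (the bound is attained).


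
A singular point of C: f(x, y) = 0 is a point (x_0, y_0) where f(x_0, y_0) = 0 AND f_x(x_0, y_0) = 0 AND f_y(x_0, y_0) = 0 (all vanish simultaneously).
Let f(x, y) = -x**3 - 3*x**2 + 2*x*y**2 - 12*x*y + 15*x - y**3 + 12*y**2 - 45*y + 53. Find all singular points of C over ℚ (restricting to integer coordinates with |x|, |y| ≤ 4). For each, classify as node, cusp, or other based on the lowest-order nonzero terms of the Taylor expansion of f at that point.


Singular points: {(-1, 3)}; classification: cusp.

Compute partial derivatives:
  f_x = -3*x**2 - 6*x + 2*y**2 - 12*y + 15.
  f_y = 4*x*y - 12*x - 3*y**2 + 24*y - 45.
Scan x_0 ∈ {−4, ..., 4}. For each x_0, f_y(x_0, y) is a polynomial in y; find its integer roots y ∈ {−4, ..., 4}, then test f_x and f at those candidates.
  x = -4: f_y(-4, y) = -3*y**2 + 8*y + 3; vanishes at y ∈ {3}. (-4, 3): f_x = -27 ≠ 0.
  x = -3: f_y(-3, y) = -3*y**2 + 12*y - 9; vanishes at y ∈ {1, 3}. (-3, 1): f_x = -4 ≠ 0; (-3, 3): f_x = -12 ≠ 0.
  x = -2: f_y(-2, y) = -3*y**2 + 16*y - 21; vanishes at y ∈ {3}. (-2, 3): f_x = -3 ≠ 0.
  x = -1: f_y(-1, y) = -3*y**2 + 20*y - 33; vanishes at y ∈ {3}. (-1, 3): f_x = 0, f = 0 — SINGULAR.
  x = 0: f_y(0, y) = -3*y**2 + 24*y - 45; vanishes at y ∈ {3}. (0, 3): f_x = -3 ≠ 0.
  x = 1: f_y(1, y) = -3*y**2 + 28*y - 57; vanishes at y ∈ {3}. (1, 3): f_x = -12 ≠ 0.
  x = 2: f_y(2, y) = -3*y**2 + 32*y - 69; vanishes at y ∈ {3}. (2, 3): f_x = -27 ≠ 0.
  x = 3: f_y(3, y) = -3*y**2 + 36*y - 81; vanishes at y ∈ {3}. (3, 3): f_x = -48 ≠ 0.
  x = 4: f_y(4, y) = -3*y**2 + 40*y - 93; vanishes at y ∈ {3}. (4, 3): f_x = -75 ≠ 0.
Only singular point on the grid: (-1, 3).
Classify: substitute x = -1 + u, y = 3 + v and expand: f = -u**3 + 2*u*v**2 - v**3 + v**2.
No constant or linear terms (consistent with a singular point). Quadratic part: v**2. Cubic part: -u**3 + 2*u*v**2 - v**3.
The quadratic part v**2 is a perfect square, so there is a single (double) tangent line v = 0, i.e. y = 3. Restricting the cubic part to that line (v = 0) leaves -u**3 ≠ 0, so f is not divisible by v and the branch is v² ≈ u**3 to lowest order — this is a cusp.
Classification: cusp.
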